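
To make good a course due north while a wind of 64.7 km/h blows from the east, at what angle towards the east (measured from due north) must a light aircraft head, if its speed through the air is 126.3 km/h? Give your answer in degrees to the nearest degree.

The wind pushes perpendicular to the desired track; the heading must have a component into the wind equal to 64.7 km/h: 126.3 sin θ = 64.7.
sin θ = 0.5123, so θ = 30.815°.

31°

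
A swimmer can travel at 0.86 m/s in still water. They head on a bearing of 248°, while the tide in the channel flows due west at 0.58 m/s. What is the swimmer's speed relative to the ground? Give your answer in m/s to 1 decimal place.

1.4 m/s

Taking east as x and north as y: velocity relative to the water = (-0.797, -0.322) m/s; the water relative to ground = (-0.580, 0.000) m/s.
Velocity relative to ground = (-0.797, -0.322) + (-0.580, 0.000) = (-1.377, -0.322) m/s.
Speed = |(-1.377, -0.322)| = 1.415 m/s.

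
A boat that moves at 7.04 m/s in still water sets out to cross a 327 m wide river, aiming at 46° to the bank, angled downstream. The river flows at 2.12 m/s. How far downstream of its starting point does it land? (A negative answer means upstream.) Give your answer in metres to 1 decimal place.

Perpendicular speed = 5.064 m/s; crossing time = 327 / 5.064 = 64.572 s.
Net downstream speed = 7.010 m/s.
Drift = 7.010 × 64.572 = 452.672 m (downstream).

452.7 m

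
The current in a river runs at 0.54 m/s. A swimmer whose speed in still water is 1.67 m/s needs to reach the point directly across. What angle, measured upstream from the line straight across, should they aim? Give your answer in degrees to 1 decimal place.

To cancel the current, the upstream component of the swimmer's velocity must equal the flow: 1.67 sin θ = 0.54.
sin θ = 0.54 / 1.67 = 0.3234.
θ = arcsin(0.3234) = 18.866°.

18.9°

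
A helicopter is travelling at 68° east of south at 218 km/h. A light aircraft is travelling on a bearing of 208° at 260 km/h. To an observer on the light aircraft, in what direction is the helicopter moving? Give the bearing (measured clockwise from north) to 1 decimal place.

065.5°

Taking east as x and north as y: helicopter velocity = (202.126, -81.664) km/h; light aircraft velocity = (-122.063, -229.566) km/h.
Velocity of helicopter relative to light aircraft = (202.126, -81.664) − (-122.063, -229.566) = (324.189, 147.902) km/h.
Bearing = atan2(324.19, 147.90) = 65.48° clockwise from north.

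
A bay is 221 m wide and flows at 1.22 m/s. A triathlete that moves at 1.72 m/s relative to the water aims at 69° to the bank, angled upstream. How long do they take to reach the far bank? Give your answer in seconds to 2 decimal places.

The component of the triathlete's velocity perpendicular to the bank is 1.72 × sin 69° = 1.606 m/s.
The flow acts along the bank and has no component across it.
Time = 221 / 1.606 = 137.630 s.

137.63 s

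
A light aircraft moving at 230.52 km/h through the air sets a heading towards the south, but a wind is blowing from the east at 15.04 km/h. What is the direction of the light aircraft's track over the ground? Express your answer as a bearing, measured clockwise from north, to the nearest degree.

Taking east as x and north as y: velocity relative to the air = (0.000, -230.520) km/h; the air relative to ground = (-15.040, 0.000) km/h.
Velocity relative to ground = (0.000, -230.520) + (-15.040, 0.000) = (-15.040, -230.520) km/h.
Bearing = atan2(-15.04, -230.52) = 183.73° clockwise from north.

184°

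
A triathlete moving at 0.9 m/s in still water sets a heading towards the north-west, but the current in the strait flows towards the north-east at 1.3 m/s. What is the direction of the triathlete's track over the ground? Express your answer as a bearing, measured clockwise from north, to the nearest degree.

010°

Taking east as x and north as y: velocity relative to the water = (-0.636, 0.636) m/s; the water relative to ground = (0.919, 0.919) m/s.
Velocity relative to ground = (-0.636, 0.636) + (0.919, 0.919) = (0.283, 1.556) m/s.
Bearing = atan2(0.28, 1.56) = 10.30° clockwise from north.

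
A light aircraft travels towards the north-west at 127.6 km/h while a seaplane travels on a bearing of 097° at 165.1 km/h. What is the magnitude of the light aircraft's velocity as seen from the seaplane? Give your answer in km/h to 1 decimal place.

277.0 km/h

Taking east as x and north as y: light aircraft velocity = (-90.227, 90.227) km/h; seaplane velocity = (163.869, -20.121) km/h.
Velocity of light aircraft relative to seaplane = (-90.227, 90.227) − (163.869, -20.121) = (-254.096, 110.347) km/h.
Magnitude = |(-254.096, 110.347)| = 277.022 km/h.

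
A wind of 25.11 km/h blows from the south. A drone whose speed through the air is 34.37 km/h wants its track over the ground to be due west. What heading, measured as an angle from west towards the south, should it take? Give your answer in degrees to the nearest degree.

The wind pushes perpendicular to the desired track; the heading must have a component into the wind equal to 25.11 km/h: 34.37 sin θ = 25.11.
sin θ = 0.7306, so θ = 46.935°.

47°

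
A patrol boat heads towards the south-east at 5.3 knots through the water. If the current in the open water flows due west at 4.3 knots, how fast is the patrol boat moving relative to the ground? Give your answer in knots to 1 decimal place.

3.8 knots

Taking east as x and north as y: velocity relative to the water = (3.748, -3.748) knots; the water relative to ground = (-4.300, 0.000) knots.
Velocity relative to ground = (3.748, -3.748) + (-4.300, 0.000) = (-0.552, -3.748) knots.
Speed = |(-0.552, -3.748)| = 3.788 knots.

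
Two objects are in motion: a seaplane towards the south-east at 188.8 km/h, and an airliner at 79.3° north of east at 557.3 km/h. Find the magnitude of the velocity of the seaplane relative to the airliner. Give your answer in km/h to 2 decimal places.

Taking east as x and north as y: seaplane velocity = (133.502, -133.502) km/h; airliner velocity = (103.472, 547.610) km/h.
Velocity of seaplane relative to airliner = (133.502, -133.502) − (103.472, 547.610) = (30.030, -681.112) km/h.
Magnitude = |(30.030, -681.112)| = 681.774 km/h.

681.77 km/h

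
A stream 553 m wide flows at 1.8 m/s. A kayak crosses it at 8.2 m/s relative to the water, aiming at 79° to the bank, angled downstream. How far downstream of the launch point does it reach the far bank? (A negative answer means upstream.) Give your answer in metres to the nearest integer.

231 m

Perpendicular speed = 8.049 m/s; crossing time = 553 / 8.049 = 68.701 s.
Net downstream speed = 3.365 m/s.
Drift = 3.365 × 68.701 = 231.155 m (downstream).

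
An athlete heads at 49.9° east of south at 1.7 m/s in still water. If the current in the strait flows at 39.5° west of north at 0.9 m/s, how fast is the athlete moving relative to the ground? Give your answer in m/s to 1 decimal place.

Taking east as x and north as y: velocity relative to the water = (1.300, -1.095) m/s; the water relative to ground = (-0.572, 0.694) m/s.
Velocity relative to ground = (1.300, -1.095) + (-0.572, 0.694) = (0.728, -0.401) m/s.
Speed = |(0.728, -0.401)| = 0.831 m/s.

0.8 m/s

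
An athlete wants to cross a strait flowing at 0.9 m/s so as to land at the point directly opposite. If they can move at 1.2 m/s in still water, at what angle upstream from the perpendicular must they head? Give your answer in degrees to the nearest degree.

To cancel the current, the upstream component of the athlete's velocity must equal the flow: 1.2 sin θ = 0.9.
sin θ = 0.9 / 1.2 = 0.7500.
θ = arcsin(0.7500) = 48.590°.

49°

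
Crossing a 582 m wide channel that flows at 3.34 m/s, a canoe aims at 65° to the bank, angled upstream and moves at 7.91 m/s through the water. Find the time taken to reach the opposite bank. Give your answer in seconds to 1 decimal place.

The component of the canoe's velocity perpendicular to the bank is 7.91 × sin 65° = 7.169 m/s.
Only the cross-stream component determines the crossing time; the current contributes nothing perpendicular to the bank.
Time = 582 / 7.169 = 81.184 s.

81.2 s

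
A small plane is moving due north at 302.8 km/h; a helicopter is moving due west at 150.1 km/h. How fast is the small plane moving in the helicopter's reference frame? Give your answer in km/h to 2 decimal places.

Taking east as x and north as y: small plane velocity = (0.000, 302.800) km/h; helicopter velocity = (-150.100, 0.000) km/h.
Velocity of small plane relative to helicopter = (0.000, 302.800) − (-150.100, 0.000) = (150.100, 302.800) km/h.
Magnitude = |(150.100, 302.800)| = 337.961 km/h.

337.96 km/h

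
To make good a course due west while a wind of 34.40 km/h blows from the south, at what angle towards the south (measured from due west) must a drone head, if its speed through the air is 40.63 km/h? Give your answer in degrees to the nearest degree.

The wind pushes perpendicular to the desired track; the heading must have a component into the wind equal to 34.40 km/h: 40.63 sin θ = 34.40.
sin θ = 0.8467, so θ = 57.851°.

58°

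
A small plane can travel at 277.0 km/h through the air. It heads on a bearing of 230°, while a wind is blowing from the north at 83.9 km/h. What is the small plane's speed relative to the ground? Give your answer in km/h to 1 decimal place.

337.1 km/h

Taking east as x and north as y: velocity relative to the air = (-212.194, -178.052) km/h; the air relative to ground = (0.000, -83.900) km/h.
Velocity relative to ground = (-212.194, -178.052) + (0.000, -83.900) = (-212.194, -261.952) km/h.
Speed = |(-212.194, -261.952)| = 337.113 km/h.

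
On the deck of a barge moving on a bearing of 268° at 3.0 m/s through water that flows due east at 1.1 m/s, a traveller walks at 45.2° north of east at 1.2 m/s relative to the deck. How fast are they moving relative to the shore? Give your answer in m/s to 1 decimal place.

In east/north components (m/s): traveller relative to barge = (0.846, 0.851); barge relative to water = (-2.998, -0.105); water relative to ground = (1.100, 0.000).
Sum = (-1.053, 0.747) m/s.
Speed = |(-1.053, 0.747)| = 1.291 m/s.

1.3 m/s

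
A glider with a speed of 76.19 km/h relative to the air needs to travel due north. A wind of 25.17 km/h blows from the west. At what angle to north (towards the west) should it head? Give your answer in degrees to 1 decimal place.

The wind pushes perpendicular to the desired track; the heading must have a component into the wind equal to 25.17 km/h: 76.19 sin θ = 25.17.
sin θ = 0.3304, so θ = 19.291°.

19.3°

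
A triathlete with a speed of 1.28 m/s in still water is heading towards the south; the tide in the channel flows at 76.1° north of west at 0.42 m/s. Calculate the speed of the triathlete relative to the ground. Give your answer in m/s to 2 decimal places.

Taking east as x and north as y: velocity relative to the water = (0.000, -1.280) m/s; the water relative to ground = (-0.101, 0.408) m/s.
Velocity relative to ground = (0.000, -1.280) + (-0.101, 0.408) = (-0.101, -0.872) m/s.
Speed = |(-0.101, -0.872)| = 0.878 m/s.

0.88 m/s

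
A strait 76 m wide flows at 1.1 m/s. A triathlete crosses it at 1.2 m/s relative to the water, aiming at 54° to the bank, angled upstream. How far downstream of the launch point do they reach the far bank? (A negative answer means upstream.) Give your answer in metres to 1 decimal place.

Perpendicular speed = 0.971 m/s; crossing time = 76 / 0.971 = 78.284 s.
Net downstream speed = 0.395 m/s.
Drift = 0.395 × 78.284 = 30.896 m (downstream).

30.9 m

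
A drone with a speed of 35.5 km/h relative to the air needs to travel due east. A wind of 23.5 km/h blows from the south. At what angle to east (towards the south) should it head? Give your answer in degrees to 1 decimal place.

41.5°

The wind pushes perpendicular to the desired track; the heading must have a component into the wind equal to 23.5 km/h: 35.5 sin θ = 23.5.
sin θ = 0.6620, so θ = 41.450°.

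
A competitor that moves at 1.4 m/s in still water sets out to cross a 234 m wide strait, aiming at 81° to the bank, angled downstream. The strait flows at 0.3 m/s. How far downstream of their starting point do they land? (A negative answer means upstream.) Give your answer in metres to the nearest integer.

Perpendicular speed = 1.383 m/s; crossing time = 234 / 1.383 = 169.226 s.
Net downstream speed = 0.519 m/s.
Drift = 0.519 × 169.226 = 87.830 m (downstream).

88 m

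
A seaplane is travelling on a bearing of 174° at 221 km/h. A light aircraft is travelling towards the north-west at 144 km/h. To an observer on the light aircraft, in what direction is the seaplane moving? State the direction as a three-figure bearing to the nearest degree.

Taking east as x and north as y: seaplane velocity = (23.101, -219.789) km/h; light aircraft velocity = (-101.823, 101.823) km/h.
Velocity of seaplane relative to light aircraft = (23.101, -219.789) − (-101.823, 101.823) = (124.924, -321.613) km/h.
Bearing = atan2(124.92, -321.61) = 158.77° clockwise from north.

159°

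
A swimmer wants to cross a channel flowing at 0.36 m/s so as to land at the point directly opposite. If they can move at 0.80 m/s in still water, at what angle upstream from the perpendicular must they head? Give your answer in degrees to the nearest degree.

To cancel the current, the upstream component of the swimmer's velocity must equal the flow: 0.80 sin θ = 0.36.
sin θ = 0.36 / 0.80 = 0.4500.
θ = arcsin(0.4500) = 26.744°.

27°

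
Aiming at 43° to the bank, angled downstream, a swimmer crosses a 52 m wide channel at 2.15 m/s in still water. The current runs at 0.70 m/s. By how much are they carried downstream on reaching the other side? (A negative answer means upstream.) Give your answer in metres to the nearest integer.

81 m

Perpendicular speed = 1.466 m/s; crossing time = 52 / 1.466 = 35.463 s.
Net downstream speed = 2.272 m/s.
Drift = 2.272 × 35.463 = 80.588 m (downstream).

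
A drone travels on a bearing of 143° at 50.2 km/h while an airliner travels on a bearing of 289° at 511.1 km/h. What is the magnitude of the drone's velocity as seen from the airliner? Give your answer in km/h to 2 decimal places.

553.43 km/h

Taking east as x and north as y: drone velocity = (30.211, -40.092) km/h; airliner velocity = (-483.255, 166.398) km/h.
Velocity of drone relative to airliner = (30.211, -40.092) − (-483.255, 166.398) = (513.466, -206.489) km/h.
Magnitude = |(513.466, -206.489)| = 553.430 km/h.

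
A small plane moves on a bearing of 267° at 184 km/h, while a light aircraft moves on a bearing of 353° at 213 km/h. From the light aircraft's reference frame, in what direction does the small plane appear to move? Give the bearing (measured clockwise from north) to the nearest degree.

Taking east as x and north as y: small plane velocity = (-183.748, -9.630) km/h; light aircraft velocity = (-25.958, 211.412) km/h.
Velocity of small plane relative to light aircraft = (-183.748, -9.630) − (-25.958, 211.412) = (-157.790, -221.042) km/h.
Bearing = atan2(-157.79, -221.04) = 215.52° clockwise from north.

216°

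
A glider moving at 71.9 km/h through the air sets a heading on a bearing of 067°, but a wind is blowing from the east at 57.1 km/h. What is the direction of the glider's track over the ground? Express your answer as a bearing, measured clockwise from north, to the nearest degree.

Taking east as x and north as y: velocity relative to the air = (66.184, 28.094) km/h; the air relative to ground = (-57.100, 0.000) km/h.
Velocity relative to ground = (66.184, 28.094) + (-57.100, 0.000) = (9.084, 28.094) km/h.
Bearing = atan2(9.08, 28.09) = 17.92° clockwise from north.

018°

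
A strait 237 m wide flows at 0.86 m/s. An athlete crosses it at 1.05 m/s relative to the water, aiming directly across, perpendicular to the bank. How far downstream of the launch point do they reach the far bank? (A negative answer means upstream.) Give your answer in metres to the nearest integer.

Perpendicular speed = 1.050 m/s; crossing time = 237 / 1.050 = 225.714 s.
Net downstream speed = 0.860 m/s.
Drift = 0.860 × 225.714 = 194.114 m (downstream).

194 m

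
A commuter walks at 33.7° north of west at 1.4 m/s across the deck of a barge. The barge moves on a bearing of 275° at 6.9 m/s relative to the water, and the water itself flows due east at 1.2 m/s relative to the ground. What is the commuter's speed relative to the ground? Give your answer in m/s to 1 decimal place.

In east/north components (m/s): commuter relative to barge = (-1.165, 0.777); barge relative to water = (-6.874, 0.601); water relative to ground = (1.200, 0.000).
Sum = (-6.838, 1.378) m/s.
Speed = |(-6.838, 1.378)| = 6.976 m/s.

7.0 m/s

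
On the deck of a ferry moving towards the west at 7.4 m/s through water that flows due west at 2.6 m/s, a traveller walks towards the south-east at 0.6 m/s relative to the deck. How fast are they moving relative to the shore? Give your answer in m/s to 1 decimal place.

9.6 m/s

In east/north components (m/s): traveller relative to ferry = (0.424, -0.424); ferry relative to water = (-7.400, 0.000); water relative to ground = (-2.600, 0.000).
Sum = (-9.576, -0.424) m/s.
Speed = |(-9.576, -0.424)| = 9.585 m/s.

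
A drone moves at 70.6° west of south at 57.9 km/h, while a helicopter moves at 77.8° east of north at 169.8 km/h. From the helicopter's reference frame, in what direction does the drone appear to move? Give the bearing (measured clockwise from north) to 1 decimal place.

Taking east as x and north as y: drone velocity = (-54.613, -19.232) km/h; helicopter velocity = (165.965, 35.883) km/h.
Velocity of drone relative to helicopter = (-54.613, -19.232) − (165.965, 35.883) = (-220.578, -55.115) km/h.
Bearing = atan2(-220.58, -55.12) = 255.97° clockwise from north.

256.0°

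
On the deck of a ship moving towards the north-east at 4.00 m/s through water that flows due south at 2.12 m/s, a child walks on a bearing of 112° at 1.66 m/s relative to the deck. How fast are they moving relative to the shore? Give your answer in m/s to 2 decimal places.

In east/north components (m/s): child relative to ship = (1.539, -0.622); ship relative to water = (2.828, 2.828); water relative to ground = (0.000, -2.120).
Sum = (4.368, 0.087) m/s.
Speed = |(4.368, 0.087)| = 4.368 m/s.

4.37 m/s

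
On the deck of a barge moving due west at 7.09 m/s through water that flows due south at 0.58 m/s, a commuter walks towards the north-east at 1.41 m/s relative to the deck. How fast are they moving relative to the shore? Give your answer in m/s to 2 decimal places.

In east/north components (m/s): commuter relative to barge = (0.997, 0.997); barge relative to water = (-7.090, 0.000); water relative to ground = (0.000, -0.580).
Sum = (-6.093, 0.417) m/s.
Speed = |(-6.093, 0.417)| = 6.107 m/s.

6.11 m/s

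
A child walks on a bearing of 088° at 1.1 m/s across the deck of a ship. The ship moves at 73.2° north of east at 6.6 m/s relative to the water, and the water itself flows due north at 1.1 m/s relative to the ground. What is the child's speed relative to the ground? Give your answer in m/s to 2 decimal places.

8.04 m/s

In east/north components (m/s): child relative to ship = (1.099, 0.038); ship relative to water = (1.908, 6.318); water relative to ground = (0.000, 1.100).
Sum = (3.007, 7.457) m/s.
Speed = |(3.007, 7.457)| = 8.040 m/s.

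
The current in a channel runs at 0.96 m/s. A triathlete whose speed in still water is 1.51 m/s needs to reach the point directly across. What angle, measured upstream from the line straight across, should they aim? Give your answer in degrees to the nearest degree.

39°

To cancel the current, the upstream component of the triathlete's velocity must equal the flow: 1.51 sin θ = 0.96.
sin θ = 0.96 / 1.51 = 0.6358.
θ = arcsin(0.6358) = 39.476°.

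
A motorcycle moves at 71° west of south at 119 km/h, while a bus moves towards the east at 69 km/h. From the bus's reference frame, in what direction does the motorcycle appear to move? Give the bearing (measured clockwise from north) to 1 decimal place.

Taking east as x and north as y: motorcycle velocity = (-112.517, -38.743) km/h; bus velocity = (69.000, 0.000) km/h.
Velocity of motorcycle relative to bus = (-112.517, -38.743) − (69.000, 0.000) = (-181.517, -38.743) km/h.
Bearing = atan2(-181.52, -38.74) = 257.95° clockwise from north.

258.0°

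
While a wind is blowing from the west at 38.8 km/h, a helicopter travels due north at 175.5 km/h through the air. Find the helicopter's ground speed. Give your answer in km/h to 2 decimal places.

Taking east as x and north as y: velocity relative to the air = (0.000, 175.500) km/h; the air relative to ground = (38.800, 0.000) km/h.
Velocity relative to ground = (0.000, 175.500) + (38.800, 0.000) = (38.800, 175.500) km/h.
Speed = |(38.800, 175.500)| = 179.738 km/h.

179.74 km/h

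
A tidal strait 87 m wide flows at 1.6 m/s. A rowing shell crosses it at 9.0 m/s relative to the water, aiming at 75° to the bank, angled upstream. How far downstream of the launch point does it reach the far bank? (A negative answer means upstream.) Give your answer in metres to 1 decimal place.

-7.3 m

Perpendicular speed = 8.693 m/s; crossing time = 87 / 8.693 = 10.008 s.
Net downstream speed = -0.729 m/s.
Drift = -0.729 × 10.008 = -7.299 m (upstream).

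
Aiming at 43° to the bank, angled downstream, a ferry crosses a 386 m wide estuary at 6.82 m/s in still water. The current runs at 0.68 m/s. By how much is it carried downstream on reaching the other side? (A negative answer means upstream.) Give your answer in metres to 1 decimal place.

470.4 m

Perpendicular speed = 4.651 m/s; crossing time = 386 / 4.651 = 82.989 s.
Net downstream speed = 5.668 m/s.
Drift = 5.668 × 82.989 = 470.367 m (downstream).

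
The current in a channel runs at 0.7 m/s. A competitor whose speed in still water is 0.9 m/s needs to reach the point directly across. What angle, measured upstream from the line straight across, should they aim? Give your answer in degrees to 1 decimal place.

To cancel the current, the upstream component of the competitor's velocity must equal the flow: 0.9 sin θ = 0.7.
sin θ = 0.7 / 0.9 = 0.7778.
θ = arcsin(0.7778) = 51.058°.

51.1°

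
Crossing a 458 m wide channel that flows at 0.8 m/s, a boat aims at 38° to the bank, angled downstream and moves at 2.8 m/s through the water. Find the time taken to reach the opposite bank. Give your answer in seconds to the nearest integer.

The component of the boat's velocity perpendicular to the bank is 2.8 × sin 38° = 1.724 m/s.
The flow acts along the bank and has no component across it.
Time = 458 / 1.724 = 265.684 s.

266 s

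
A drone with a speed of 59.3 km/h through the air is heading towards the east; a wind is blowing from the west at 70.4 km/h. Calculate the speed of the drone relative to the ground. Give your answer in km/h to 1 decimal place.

129.7 km/h

Taking east as x and north as y: velocity relative to the air = (59.300, 0.000) km/h; the air relative to ground = (70.400, 0.000) km/h.
Velocity relative to ground = (59.300, 0.000) + (70.400, 0.000) = (129.700, 0.000) km/h.
Speed = |(129.700, 0.000)| = 129.700 km/h.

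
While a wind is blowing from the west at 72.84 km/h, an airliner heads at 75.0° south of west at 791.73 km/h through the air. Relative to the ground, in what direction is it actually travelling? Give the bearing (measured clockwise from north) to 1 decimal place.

Taking east as x and north as y: velocity relative to the air = (-204.915, -764.752) km/h; the air relative to ground = (72.840, 0.000) km/h.
Velocity relative to ground = (-204.915, -764.752) + (72.840, 0.000) = (-132.075, -764.752) km/h.
Bearing = atan2(-132.07, -764.75) = 189.80° clockwise from north.

189.8°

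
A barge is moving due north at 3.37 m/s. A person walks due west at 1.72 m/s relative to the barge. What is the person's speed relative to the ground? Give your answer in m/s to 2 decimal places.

3.78 m/s

Taking east as x and north as y: barge velocity = (0.000, 3.370) m/s; person velocity relative to barge = (-1.720, 0.000) m/s.
Velocity relative to ground = (0.000, 3.370) + (-1.720, 0.000) = (-1.720, 3.370) m/s.
Speed = |(-1.720, 3.370)| = 3.784 m/s.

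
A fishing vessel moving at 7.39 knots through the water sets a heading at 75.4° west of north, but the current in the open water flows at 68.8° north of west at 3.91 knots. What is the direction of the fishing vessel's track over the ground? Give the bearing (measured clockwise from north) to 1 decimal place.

Taking east as x and north as y: velocity relative to the water = (-7.151, 1.863) knots; the water relative to ground = (-1.414, 3.645) knots.
Velocity relative to ground = (-7.151, 1.863) + (-1.414, 3.645) = (-8.565, 5.508) knots.
Bearing = atan2(-8.57, 5.51) = 302.74° clockwise from north.

302.7°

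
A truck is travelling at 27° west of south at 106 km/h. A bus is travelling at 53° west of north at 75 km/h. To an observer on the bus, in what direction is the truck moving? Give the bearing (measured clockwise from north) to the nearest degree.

Taking east as x and north as y: truck velocity = (-48.123, -94.447) km/h; bus velocity = (-59.898, 45.136) km/h.
Velocity of truck relative to bus = (-48.123, -94.447) − (-59.898, 45.136) = (11.775, -139.583) km/h.
Bearing = atan2(11.77, -139.58) = 175.18° clockwise from north.

175°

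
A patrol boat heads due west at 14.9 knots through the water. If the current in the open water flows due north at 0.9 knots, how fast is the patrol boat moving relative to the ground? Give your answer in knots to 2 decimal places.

14.93 knots

Taking east as x and north as y: velocity relative to the water = (-14.900, 0.000) knots; the water relative to ground = (0.000, 0.900) knots.
Velocity relative to ground = (-14.900, 0.000) + (0.000, 0.900) = (-14.900, 0.900) knots.
Speed = |(-14.900, 0.900)| = 14.927 knots.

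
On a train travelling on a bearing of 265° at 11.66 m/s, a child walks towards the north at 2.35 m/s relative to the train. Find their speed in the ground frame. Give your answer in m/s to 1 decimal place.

11.7 m/s

Taking east as x and north as y: train velocity = (-11.616, -1.016) m/s; child velocity relative to train = (0.000, 2.350) m/s.
Velocity relative to ground = (-11.616, -1.016) + (0.000, 2.350) = (-11.616, 1.334) m/s.
Speed = |(-11.616, 1.334)| = 11.692 m/s.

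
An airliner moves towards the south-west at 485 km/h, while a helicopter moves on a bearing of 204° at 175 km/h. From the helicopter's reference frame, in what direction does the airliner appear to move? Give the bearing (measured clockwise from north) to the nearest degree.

Taking east as x and north as y: airliner velocity = (-342.947, -342.947) km/h; helicopter velocity = (-71.179, -159.870) km/h.
Velocity of airliner relative to helicopter = (-342.947, -342.947) − (-71.179, -159.870) = (-271.768, -183.076) km/h.
Bearing = atan2(-271.77, -183.08) = 236.03° clockwise from north.

236°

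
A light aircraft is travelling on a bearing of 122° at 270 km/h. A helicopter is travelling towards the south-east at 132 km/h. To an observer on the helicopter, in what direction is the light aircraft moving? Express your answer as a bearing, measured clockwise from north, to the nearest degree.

110°

Taking east as x and north as y: light aircraft velocity = (228.973, -143.078) km/h; helicopter velocity = (93.338, -93.338) km/h.
Velocity of light aircraft relative to helicopter = (228.973, -143.078) − (93.338, -93.338) = (135.635, -49.740) km/h.
Bearing = atan2(135.63, -49.74) = 110.14° clockwise from north.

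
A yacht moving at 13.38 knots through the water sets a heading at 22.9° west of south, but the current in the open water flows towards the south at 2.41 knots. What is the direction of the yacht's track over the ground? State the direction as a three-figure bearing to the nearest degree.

199°

Taking east as x and north as y: velocity relative to the water = (-5.206, -12.325) knots; the water relative to ground = (0.000, -2.410) knots.
Velocity relative to ground = (-5.206, -12.325) + (0.000, -2.410) = (-5.206, -14.735) knots.
Bearing = atan2(-5.21, -14.74) = 199.46° clockwise from north.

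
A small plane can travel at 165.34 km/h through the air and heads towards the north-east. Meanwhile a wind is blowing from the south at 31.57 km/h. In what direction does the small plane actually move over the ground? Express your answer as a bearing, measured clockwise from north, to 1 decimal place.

Taking east as x and north as y: velocity relative to the air = (116.913, 116.913) km/h; the air relative to ground = (0.000, 31.570) km/h.
Velocity relative to ground = (116.913, 116.913) + (0.000, 31.570) = (116.913, 148.483) km/h.
Bearing = atan2(116.91, 148.48) = 38.22° clockwise from north.

038.2°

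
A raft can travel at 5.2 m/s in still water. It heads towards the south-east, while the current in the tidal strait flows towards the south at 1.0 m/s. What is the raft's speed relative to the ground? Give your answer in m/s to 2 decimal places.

5.95 m/s

Taking east as x and north as y: velocity relative to the water = (3.677, -3.677) m/s; the water relative to ground = (0.000, -1.000) m/s.
Velocity relative to ground = (3.677, -3.677) + (0.000, -1.000) = (3.677, -4.677) m/s.
Speed = |(3.677, -4.677)| = 5.949 m/s.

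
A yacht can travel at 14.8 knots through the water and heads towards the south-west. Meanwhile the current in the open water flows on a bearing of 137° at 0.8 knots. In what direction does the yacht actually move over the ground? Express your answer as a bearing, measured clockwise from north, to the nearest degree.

Taking east as x and north as y: velocity relative to the water = (-10.465, -10.465) knots; the water relative to ground = (0.546, -0.585) knots.
Velocity relative to ground = (-10.465, -10.465) + (0.546, -0.585) = (-9.920, -11.050) knots.
Bearing = atan2(-9.92, -11.05) = 221.91° clockwise from north.

222°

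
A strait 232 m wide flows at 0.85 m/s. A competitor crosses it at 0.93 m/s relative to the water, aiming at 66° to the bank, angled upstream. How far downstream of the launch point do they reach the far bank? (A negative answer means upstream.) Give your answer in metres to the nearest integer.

129 m

Perpendicular speed = 0.850 m/s; crossing time = 232 / 0.850 = 273.071 s.
Net downstream speed = 0.472 m/s.
Drift = 0.472 × 273.071 = 128.817 m (downstream).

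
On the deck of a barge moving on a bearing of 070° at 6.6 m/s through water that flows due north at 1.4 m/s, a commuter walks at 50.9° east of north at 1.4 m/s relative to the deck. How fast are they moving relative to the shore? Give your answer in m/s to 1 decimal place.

In east/north components (m/s): commuter relative to barge = (1.086, 0.883); barge relative to water = (6.202, 2.257); water relative to ground = (0.000, 1.400).
Sum = (7.288, 4.540) m/s.
Speed = |(7.288, 4.540)| = 8.587 m/s.

8.6 m/s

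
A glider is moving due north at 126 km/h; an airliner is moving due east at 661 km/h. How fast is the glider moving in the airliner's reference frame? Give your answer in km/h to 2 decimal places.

672.90 km/h

Taking east as x and north as y: glider velocity = (0.000, 126.000) km/h; airliner velocity = (661.000, 0.000) km/h.
Velocity of glider relative to airliner = (0.000, 126.000) − (661.000, 0.000) = (-661.000, 126.000) km/h.
Magnitude = |(-661.000, 126.000)| = 672.902 km/h.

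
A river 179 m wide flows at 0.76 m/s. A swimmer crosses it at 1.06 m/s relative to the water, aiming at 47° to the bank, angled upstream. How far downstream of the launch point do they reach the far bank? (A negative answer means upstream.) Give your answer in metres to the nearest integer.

9 m

Perpendicular speed = 0.775 m/s; crossing time = 179 / 0.775 = 230.898 s.
Net downstream speed = 0.037 m/s.
Drift = 0.037 × 230.898 = 8.562 m (downstream).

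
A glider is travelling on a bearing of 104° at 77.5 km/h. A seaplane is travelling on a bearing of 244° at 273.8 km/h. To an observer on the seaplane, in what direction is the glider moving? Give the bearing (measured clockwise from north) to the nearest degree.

073°

Taking east as x and north as y: glider velocity = (75.198, -18.749) km/h; seaplane velocity = (-246.090, -120.026) km/h.
Velocity of glider relative to seaplane = (75.198, -18.749) − (-246.090, -120.026) = (321.288, 101.277) km/h.
Bearing = atan2(321.29, 101.28) = 72.50° clockwise from north.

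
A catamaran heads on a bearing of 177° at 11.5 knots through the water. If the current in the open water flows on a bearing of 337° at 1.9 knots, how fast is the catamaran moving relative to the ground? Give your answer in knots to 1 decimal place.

Taking east as x and north as y: velocity relative to the water = (0.602, -11.484) knots; the water relative to ground = (-0.742, 1.749) knots.
Velocity relative to ground = (0.602, -11.484) + (-0.742, 1.749) = (-0.141, -9.735) knots.
Speed = |(-0.141, -9.735)| = 9.736 knots.

9.7 knots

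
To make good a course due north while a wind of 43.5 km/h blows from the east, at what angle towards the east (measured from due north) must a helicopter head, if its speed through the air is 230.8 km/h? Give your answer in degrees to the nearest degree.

11°

The wind pushes perpendicular to the desired track; the heading must have a component into the wind equal to 43.5 km/h: 230.8 sin θ = 43.5.
sin θ = 0.1885, so θ = 10.864°.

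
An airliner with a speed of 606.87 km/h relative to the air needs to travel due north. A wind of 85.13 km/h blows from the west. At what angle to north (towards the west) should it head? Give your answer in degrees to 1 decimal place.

The wind pushes perpendicular to the desired track; the heading must have a component into the wind equal to 85.13 km/h: 606.87 sin θ = 85.13.
sin θ = 0.1403, so θ = 8.064°.

8.1°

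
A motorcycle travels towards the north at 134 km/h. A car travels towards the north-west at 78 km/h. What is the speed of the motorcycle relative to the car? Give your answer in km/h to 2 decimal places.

Taking east as x and north as y: motorcycle velocity = (0.000, 134.000) km/h; car velocity = (-55.154, 55.154) km/h.
Velocity of motorcycle relative to car = (0.000, 134.000) − (-55.154, 55.154) = (55.154, 78.846) km/h.
Magnitude = |(55.154, 78.846)| = 96.222 km/h.

96.22 km/h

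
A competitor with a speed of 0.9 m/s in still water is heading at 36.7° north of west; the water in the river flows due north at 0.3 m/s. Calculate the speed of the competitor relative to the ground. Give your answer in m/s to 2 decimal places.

1.11 m/s

Taking east as x and north as y: velocity relative to the water = (-0.722, 0.538) m/s; the water relative to ground = (0.000, 0.300) m/s.
Velocity relative to ground = (-0.722, 0.538) + (0.000, 0.300) = (-0.722, 0.838) m/s.
Speed = |(-0.722, 0.838)| = 1.106 m/s.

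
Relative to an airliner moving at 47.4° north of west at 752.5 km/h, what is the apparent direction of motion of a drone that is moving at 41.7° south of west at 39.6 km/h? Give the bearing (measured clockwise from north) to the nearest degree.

140°

Taking east as x and north as y: drone velocity = (-29.567, -26.343) km/h; airliner velocity = (-509.349, 553.913) km/h.
Velocity of drone relative to airliner = (-29.567, -26.343) − (-509.349, 553.913) = (479.782, -580.256) km/h.
Bearing = atan2(479.78, -580.26) = 140.41° clockwise from north.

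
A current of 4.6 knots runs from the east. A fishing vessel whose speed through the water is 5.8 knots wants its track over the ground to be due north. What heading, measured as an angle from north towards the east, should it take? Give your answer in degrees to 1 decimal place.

52.5°

The current pushes perpendicular to the desired track; the heading must have a component into the current equal to 4.6 knots: 5.8 sin θ = 4.6.
sin θ = 0.7931, so θ = 52.476°.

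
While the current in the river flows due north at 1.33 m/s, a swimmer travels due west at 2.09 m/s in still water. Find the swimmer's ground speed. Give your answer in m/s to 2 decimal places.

Taking east as x and north as y: velocity relative to the water = (-2.090, 0.000) m/s; the water relative to ground = (0.000, 1.330) m/s.
Velocity relative to ground = (-2.090, 0.000) + (0.000, 1.330) = (-2.090, 1.330) m/s.
Speed = |(-2.090, 1.330)| = 2.477 m/s.

2.48 m/s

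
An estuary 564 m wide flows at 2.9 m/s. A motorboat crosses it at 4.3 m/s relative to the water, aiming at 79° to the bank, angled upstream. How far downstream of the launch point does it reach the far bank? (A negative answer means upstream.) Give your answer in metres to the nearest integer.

Perpendicular speed = 4.221 m/s; crossing time = 564 / 4.221 = 133.618 s.
Net downstream speed = 2.080 m/s.
Drift = 2.080 × 133.618 = 277.861 m (downstream).

278 m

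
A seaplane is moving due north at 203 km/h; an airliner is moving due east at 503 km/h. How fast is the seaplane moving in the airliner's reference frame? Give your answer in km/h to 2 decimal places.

542.42 km/h

Taking east as x and north as y: seaplane velocity = (0.000, 203.000) km/h; airliner velocity = (503.000, 0.000) km/h.
Velocity of seaplane relative to airliner = (0.000, 203.000) − (503.000, 0.000) = (-503.000, 203.000) km/h.
Magnitude = |(-503.000, 203.000)| = 542.419 km/h.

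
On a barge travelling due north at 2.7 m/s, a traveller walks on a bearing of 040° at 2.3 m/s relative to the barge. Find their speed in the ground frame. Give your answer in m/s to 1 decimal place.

Taking east as x and north as y: barge velocity = (0.000, 2.700) m/s; traveller velocity relative to barge = (1.478, 1.762) m/s.
Velocity relative to ground = (0.000, 2.700) + (1.478, 1.762) = (1.478, 4.462) m/s.
Speed = |(1.478, 4.462)| = 4.700 m/s.

4.7 m/s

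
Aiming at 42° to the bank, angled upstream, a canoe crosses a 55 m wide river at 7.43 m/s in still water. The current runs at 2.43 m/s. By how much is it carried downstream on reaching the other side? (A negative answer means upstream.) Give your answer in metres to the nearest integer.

-34 m

Perpendicular speed = 4.972 m/s; crossing time = 55 / 4.972 = 11.063 s.
Net downstream speed = -3.092 m/s.
Drift = -3.092 × 11.063 = -34.201 m (upstream).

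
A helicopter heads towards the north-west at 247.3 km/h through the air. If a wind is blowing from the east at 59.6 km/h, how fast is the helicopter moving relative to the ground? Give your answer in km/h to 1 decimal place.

292.5 km/h

Taking east as x and north as y: velocity relative to the air = (-174.868, 174.868) km/h; the air relative to ground = (-59.600, 0.000) km/h.
Velocity relative to ground = (-174.868, 174.868) + (-59.600, 0.000) = (-234.468, 174.868) km/h.
Speed = |(-234.468, 174.868)| = 292.496 km/h.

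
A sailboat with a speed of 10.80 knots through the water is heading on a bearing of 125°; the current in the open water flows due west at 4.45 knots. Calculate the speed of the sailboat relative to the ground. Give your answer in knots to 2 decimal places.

7.60 knots

Taking east as x and north as y: velocity relative to the water = (8.847, -6.195) knots; the water relative to ground = (-4.450, 0.000) knots.
Velocity relative to ground = (8.847, -6.195) + (-4.450, 0.000) = (4.397, -6.195) knots.
Speed = |(4.397, -6.195)| = 7.596 knots.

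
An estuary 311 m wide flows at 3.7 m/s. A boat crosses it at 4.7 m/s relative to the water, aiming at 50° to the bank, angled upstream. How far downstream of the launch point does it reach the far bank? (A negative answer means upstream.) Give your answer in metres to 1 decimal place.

58.6 m

Perpendicular speed = 3.600 m/s; crossing time = 311 / 3.600 = 86.379 s.
Net downstream speed = 0.679 m/s.
Drift = 0.679 × 86.379 = 58.643 m (downstream).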